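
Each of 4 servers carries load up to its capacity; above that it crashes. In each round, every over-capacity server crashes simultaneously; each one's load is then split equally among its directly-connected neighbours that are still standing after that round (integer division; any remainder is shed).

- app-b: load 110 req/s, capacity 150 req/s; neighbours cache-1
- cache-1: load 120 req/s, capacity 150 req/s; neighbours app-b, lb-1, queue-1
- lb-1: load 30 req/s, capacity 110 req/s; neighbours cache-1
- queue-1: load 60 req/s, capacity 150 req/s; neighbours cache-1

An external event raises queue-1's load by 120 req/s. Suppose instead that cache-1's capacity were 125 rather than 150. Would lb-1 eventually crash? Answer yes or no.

yes

With cache-1's capacity at 125:
Round 1 — queue-1 at 180 > 150. queue-1 crashes.
  queue-1 sheds 180 req/s to cache-1: 180 each.
    cache-1: 120+180 = 300 > 125
Round 2 — cache-1 crashes.
  cache-1 sheds 300 req/s to app-b, lb-1: 150 each.
    app-b: 110+150 = 260 > 150
    lb-1: 30+150 = 180 > 110
Round 3 — app-b, lb-1 crash.
  app-b sheds 260 req/s: no online neighbours, lost.
  lb-1 sheds 180 req/s: no online neighbours, lost.
No further crashes.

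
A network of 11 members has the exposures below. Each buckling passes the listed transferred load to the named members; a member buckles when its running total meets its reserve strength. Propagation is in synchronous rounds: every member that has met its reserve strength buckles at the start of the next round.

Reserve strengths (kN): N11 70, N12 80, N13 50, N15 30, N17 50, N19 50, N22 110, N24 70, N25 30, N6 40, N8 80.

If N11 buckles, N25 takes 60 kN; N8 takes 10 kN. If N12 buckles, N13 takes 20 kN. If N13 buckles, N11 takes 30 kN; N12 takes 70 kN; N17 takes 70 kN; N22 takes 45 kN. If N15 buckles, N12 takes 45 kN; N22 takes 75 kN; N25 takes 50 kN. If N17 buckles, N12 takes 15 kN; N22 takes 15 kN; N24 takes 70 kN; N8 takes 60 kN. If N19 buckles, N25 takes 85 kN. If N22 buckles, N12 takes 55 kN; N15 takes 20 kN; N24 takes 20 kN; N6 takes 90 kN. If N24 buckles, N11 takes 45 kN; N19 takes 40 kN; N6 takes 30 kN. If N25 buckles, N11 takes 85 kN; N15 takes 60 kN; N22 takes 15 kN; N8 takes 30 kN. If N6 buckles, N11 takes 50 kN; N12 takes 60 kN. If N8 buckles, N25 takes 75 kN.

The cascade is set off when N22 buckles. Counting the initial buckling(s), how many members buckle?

Round 1 — N22 buckles (initial).
  N12: +55 → 55 < 80
  N15: +20 → 20 < 30
  N24: +20 → 20 < 70
  N6: +90 → 90 ≥ 40
Round 2 — N6 buckles.
  N11: +50 → 50 < 70
  N12: +60 → 115 ≥ 80
Round 3 — N12 buckles.
  N13: +20 → 20 < 50
No further bucklings.

3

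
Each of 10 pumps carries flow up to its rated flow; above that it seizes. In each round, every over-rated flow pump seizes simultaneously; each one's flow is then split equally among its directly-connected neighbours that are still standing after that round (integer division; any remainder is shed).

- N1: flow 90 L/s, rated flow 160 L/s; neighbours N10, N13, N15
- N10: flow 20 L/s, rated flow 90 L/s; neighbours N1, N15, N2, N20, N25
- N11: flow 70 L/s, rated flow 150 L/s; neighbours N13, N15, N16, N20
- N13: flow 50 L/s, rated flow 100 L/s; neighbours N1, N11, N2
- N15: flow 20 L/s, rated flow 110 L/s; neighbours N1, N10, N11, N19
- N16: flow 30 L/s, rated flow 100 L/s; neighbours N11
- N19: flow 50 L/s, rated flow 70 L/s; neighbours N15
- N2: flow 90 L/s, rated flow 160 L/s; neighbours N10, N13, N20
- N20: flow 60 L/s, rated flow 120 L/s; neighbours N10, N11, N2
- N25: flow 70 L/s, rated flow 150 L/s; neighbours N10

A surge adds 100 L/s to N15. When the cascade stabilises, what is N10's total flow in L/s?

Round 1 — N15 at 120 > 110. N15 seizes.
  N15 sheds 120 L/s to N1, N10, N11, N19: 30 each.
    N1: 90+30 = 120 ≤ 160
    N10: 20+30 = 50 ≤ 90
    N11: 70+30 = 100 ≤ 150
    N19: 50+30 = 80 > 70
Round 2 — N19 seizes.
  N19 sheds 80 L/s: no online neighbours, lost.
No further seizures.

50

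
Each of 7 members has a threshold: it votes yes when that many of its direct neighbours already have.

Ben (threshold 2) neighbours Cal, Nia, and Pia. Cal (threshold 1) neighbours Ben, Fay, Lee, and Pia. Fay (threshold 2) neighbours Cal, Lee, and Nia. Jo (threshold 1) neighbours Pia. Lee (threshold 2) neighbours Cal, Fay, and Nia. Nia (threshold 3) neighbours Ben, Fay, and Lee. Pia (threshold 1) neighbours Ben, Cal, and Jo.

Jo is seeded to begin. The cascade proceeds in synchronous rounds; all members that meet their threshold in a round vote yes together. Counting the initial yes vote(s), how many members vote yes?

4

Round 1 — Jo votes yes (initial).
Round 2 — checking thresholds:
  Pia: 1 of 3 neighbours ≥ 1, votes yes.
Round 3 — checking thresholds:
  Ben: 1 of 3 neighbours < 2, not yet.
  Cal: 1 of 4 neighbours ≥ 1, votes yes.
Round 4 — checking thresholds:
  Ben: 2 of 3 neighbours ≥ 2, votes yes.
  Fay: 1 of 3 neighbours < 2, not yet.
  Lee: 1 of 3 neighbours < 2, not yet.
Round 5 — no new yes votes; cascade stops.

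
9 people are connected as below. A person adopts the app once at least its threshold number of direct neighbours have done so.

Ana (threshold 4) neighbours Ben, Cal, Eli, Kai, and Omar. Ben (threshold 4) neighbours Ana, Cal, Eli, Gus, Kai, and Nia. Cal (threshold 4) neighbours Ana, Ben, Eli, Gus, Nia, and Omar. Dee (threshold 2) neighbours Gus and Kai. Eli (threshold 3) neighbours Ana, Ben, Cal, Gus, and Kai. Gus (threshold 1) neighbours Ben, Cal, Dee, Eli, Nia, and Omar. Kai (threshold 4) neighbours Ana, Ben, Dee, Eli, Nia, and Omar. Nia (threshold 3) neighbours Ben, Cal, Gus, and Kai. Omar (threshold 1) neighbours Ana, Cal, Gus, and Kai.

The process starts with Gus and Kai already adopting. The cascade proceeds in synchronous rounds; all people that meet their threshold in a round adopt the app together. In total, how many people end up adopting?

Round 1 — Gus, Kai adopt the app (initial).
Round 2 — checking thresholds:
  Ana: 1 of 5 neighbours < 4, below threshold.
  Ben: 2 of 6 neighbours < 4, below threshold.
  Cal: 1 of 6 neighbours < 4, below threshold.
  Dee: 2 of 2 neighbours ≥ 2, adopts the app.
  Eli: 2 of 5 neighbours < 3, below threshold.
  Nia: 2 of 4 neighbours < 3, below threshold.
  Omar: 2 of 4 neighbours ≥ 1, adopts the app.
Round 3 — no new adoptions; cascade stops.

4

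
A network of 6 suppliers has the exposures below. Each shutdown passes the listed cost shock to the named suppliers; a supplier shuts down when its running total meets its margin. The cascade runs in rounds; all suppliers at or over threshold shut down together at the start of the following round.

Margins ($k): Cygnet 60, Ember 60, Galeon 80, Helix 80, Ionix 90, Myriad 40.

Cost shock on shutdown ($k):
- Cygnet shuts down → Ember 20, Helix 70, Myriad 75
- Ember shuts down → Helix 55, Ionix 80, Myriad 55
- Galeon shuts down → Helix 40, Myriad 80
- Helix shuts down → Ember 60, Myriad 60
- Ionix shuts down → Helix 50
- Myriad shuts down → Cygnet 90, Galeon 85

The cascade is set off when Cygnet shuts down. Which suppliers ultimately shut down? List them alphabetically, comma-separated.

Round 1 — Cygnet shuts down (initial).
  Ember: +20 → 20 < 60
  Helix: +70 → 70 < 80
  Myriad: +75 → 75 ≥ 40
Round 2 — Myriad shuts down.
  Galeon: +85 → 85 ≥ 80
Round 3 — Galeon shuts down.
  Helix: +40 → 110 ≥ 80
Round 4 — Helix shuts down.
  Ember: +60 → 80 ≥ 60
Round 5 — Ember shuts down.
  Ionix: +80 → 80 < 90
No further shutdowns.

Cygnet, Ember, Galeon, Helix, Myriad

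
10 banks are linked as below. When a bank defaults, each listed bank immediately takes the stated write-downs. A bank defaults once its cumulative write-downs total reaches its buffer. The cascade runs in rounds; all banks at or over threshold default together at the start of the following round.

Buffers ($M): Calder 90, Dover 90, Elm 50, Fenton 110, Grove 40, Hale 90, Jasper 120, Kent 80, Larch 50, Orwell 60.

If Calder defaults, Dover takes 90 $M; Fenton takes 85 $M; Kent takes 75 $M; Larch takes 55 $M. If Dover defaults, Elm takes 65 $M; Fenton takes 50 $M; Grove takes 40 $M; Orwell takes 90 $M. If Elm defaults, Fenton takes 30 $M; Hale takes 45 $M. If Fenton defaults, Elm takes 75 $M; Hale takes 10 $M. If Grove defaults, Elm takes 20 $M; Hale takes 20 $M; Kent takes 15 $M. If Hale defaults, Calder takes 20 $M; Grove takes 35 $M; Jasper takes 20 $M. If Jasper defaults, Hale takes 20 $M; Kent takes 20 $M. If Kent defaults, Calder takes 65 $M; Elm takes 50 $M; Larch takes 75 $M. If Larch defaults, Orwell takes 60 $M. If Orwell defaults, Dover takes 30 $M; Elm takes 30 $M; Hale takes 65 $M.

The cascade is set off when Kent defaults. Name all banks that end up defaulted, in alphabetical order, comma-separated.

Round 1 — Kent defaults (initial).
  Calder: +65 → 65 < 90
  Elm: +50 → 50 ≥ 50
  Larch: +75 → 75 ≥ 50
Round 2 — Elm, Larch default.
  Fenton: +30 → 30 < 110
  Hale: +45 → 45 < 90
  Orwell: +60 → 60 ≥ 60
Round 3 — Orwell defaults.
  Dover: +30 → 30 < 90
  Hale: +65 → 110 ≥ 90
Round 4 — Hale defaults.
  Calder: +20 → 85 < 90
  Grove: +35 → 35 < 40
  Jasper: +20 → 20 < 120
No further defaults.

Elm, Hale, Kent, Larch, Orwell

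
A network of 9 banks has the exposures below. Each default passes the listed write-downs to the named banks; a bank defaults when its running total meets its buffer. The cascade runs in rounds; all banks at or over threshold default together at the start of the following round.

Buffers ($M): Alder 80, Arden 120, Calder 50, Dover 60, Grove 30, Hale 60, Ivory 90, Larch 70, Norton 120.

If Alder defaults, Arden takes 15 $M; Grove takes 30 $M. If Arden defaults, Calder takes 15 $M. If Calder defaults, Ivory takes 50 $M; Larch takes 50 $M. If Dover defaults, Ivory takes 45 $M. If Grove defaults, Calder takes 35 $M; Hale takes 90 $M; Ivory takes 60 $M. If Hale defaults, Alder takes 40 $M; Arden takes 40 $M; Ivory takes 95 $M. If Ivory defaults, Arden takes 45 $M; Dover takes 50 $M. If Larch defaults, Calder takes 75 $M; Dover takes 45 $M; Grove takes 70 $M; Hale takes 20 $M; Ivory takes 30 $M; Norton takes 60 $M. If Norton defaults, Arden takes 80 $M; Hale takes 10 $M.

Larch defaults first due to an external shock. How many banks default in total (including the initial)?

Round 1 — Larch defaults (initial).
  Calder: +75 → 75 ≥ 50
  Dover: +45 → 45 < 60
  Grove: +70 → 70 ≥ 30
  Hale: +20 → 20 < 60
  Ivory: +30 → 30 < 90
  Norton: +60 → 60 < 120
Round 2 — Calder, Grove default.
  Hale: +90 → 110 ≥ 60
  Ivory: +50+60 → 140 ≥ 90
Round 3 — Hale, Ivory default.
  Alder: +40 → 40 < 80
  Arden: +40+45 → 85 < 120
  Dover: +50 → 95 ≥ 60
Round 4 — Dover defaults.
No further defaults.

6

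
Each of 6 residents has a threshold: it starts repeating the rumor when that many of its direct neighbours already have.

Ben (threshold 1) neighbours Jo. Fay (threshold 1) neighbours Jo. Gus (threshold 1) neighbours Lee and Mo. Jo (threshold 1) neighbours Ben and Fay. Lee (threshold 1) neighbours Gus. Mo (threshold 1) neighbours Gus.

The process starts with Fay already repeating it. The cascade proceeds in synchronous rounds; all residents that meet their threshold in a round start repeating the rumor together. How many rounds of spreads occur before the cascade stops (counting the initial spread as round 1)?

Round 1 — Fay starts repeating the rumor (initial).
Round 2 — checking thresholds:
  Jo: 1 of 2 neighbours ≥ 1, starts repeating the rumor.
Round 3 — checking thresholds:
  Ben: 1 of 1 neighbours ≥ 1, starts repeating the rumor.
Round 4 — no new spreads; cascade stops.

3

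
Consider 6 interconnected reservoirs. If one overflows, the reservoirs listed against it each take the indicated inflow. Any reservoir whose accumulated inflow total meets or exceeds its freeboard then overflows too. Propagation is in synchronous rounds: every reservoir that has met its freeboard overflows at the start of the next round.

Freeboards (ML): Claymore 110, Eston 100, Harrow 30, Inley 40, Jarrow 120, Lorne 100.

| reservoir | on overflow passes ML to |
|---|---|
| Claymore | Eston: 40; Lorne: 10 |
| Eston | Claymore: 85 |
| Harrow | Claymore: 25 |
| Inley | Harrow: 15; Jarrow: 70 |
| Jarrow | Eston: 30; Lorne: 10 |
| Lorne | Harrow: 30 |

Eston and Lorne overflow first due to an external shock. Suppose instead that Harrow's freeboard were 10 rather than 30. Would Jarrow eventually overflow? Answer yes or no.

no

With Harrow's freeboard at 10:
Round 1 — Eston, Lorne overflow (initial).
  Claymore: +85 → 85 < 110
  Harrow: +30 → 30 ≥ 10
Round 2 — Harrow overflows.
  Claymore: +25 → 110 ≥ 110
Round 3 — Claymore overflows.
No further overflows.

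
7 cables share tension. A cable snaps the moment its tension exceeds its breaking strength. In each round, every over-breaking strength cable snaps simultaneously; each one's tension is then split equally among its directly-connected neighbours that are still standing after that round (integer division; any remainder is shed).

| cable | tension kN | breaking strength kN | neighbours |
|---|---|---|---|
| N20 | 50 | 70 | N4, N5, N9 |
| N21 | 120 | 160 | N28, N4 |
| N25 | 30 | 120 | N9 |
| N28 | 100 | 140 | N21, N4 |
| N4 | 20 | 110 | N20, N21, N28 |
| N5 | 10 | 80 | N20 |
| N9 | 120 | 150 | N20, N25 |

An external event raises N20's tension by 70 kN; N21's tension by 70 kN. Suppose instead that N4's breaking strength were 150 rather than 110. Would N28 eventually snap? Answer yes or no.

With N4's breaking strength at 150:
Round 1 — N20 at 120 > 70; N21 at 190 > 160. N20, N21 snap.
  N20 sheds 120 kN to N4, N5, N9: 40 each.
    N4: 20+40 = 60 ≤ 150
    N5: 10+40 = 50 ≤ 80
    N9: 120+40 = 160 > 150
  N21 sheds 190 kN to N28, N4: 95 each.
    N28: 100+95 = 195 > 140
    N4: 60+95 = 155 > 150
Round 2 — N28, N4, N9 snap.
  N28 sheds 195 kN: no online neighbours, lost.
  N4 sheds 155 kN: no online neighbours, lost.
  N9 sheds 160 kN to N25: 160 each.
    N25: 30+160 = 190 > 120
Round 3 — N25 snaps.
  N25 sheds 190 kN: no online neighbours, lost.
No further breaks.

yes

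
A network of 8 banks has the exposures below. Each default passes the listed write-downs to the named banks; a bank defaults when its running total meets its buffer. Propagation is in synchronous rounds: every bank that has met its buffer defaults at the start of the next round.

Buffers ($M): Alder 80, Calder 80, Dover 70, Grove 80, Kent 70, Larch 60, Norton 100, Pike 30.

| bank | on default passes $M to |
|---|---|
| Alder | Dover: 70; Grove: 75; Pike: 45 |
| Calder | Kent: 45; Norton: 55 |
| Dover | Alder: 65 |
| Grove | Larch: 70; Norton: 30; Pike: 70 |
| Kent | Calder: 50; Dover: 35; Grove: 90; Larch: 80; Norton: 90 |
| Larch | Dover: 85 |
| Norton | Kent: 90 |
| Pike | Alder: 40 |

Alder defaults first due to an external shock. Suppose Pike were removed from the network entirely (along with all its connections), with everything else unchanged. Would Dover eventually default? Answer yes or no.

yes

With Pike removed:
Round 1 — Alder defaults (initial).
  Dover: +70 → 70 ≥ 70
  Grove: +75 → 75 < 80
Round 2 — Dover defaults.
No further defaults.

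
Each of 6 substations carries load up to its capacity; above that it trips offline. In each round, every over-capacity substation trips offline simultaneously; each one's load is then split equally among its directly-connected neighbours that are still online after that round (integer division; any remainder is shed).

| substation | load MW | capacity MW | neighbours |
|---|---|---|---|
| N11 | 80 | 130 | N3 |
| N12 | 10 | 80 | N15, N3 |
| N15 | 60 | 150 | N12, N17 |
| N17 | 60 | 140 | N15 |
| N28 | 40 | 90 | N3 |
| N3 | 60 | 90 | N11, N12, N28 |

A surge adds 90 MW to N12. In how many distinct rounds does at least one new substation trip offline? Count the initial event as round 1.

Round 1 — N12 at 100 > 80. N12 trips offline.
  N12 sheds 100 MW to N15, N3: 50 each.
    N15: 60+50 = 110 ≤ 150
    N3: 60+50 = 110 > 90
Round 2 — N3 trips offline.
  N3 sheds 110 MW to N11, N28: 55 each.
    N11: 80+55 = 135 > 130
    N28: 40+55 = 95 > 90
Round 3 — N11, N28 trip offline.
  N11 sheds 135 MW: no online neighbours, lost.
  N28 sheds 95 MW: no online neighbours, lost.
No further trips.

3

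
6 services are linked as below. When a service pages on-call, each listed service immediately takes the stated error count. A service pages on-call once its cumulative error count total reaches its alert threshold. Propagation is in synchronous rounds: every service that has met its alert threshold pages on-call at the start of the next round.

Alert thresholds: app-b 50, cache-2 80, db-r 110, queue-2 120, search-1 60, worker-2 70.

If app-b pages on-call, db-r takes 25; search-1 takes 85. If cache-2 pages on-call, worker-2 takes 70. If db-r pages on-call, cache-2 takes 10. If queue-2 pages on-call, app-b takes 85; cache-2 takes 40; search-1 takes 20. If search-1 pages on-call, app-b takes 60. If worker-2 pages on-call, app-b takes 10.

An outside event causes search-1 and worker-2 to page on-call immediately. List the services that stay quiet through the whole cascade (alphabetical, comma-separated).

cache-2, db-r, queue-2

Round 1 — search-1, worker-2 page on-call (initial).
  app-b: +60+10 → 70 ≥ 50
Round 2 — app-b pages on-call.
  db-r: +25 → 25 < 110
No further pages.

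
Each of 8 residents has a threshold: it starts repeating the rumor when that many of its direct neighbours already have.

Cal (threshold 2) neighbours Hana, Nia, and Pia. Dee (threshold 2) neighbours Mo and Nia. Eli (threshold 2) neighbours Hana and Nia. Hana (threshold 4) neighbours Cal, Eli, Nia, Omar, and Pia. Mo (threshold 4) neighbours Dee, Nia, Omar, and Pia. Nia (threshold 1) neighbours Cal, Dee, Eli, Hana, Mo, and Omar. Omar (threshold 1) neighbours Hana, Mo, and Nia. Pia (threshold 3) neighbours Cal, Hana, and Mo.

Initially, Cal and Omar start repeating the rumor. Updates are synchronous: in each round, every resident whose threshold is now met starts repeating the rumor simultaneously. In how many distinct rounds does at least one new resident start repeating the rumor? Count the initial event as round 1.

Round 1 — Cal, Omar start repeating the rumor (initial).
Round 2 — checking thresholds:
  Hana: 2 of 5 neighbours < 4, holds.
  Mo: 1 of 4 neighbours < 4, holds.
  Nia: 2 of 6 neighbours ≥ 1, starts repeating the rumor.
  Pia: 1 of 3 neighbours < 3, holds.
Round 3 — no new spreads; cascade stops.

2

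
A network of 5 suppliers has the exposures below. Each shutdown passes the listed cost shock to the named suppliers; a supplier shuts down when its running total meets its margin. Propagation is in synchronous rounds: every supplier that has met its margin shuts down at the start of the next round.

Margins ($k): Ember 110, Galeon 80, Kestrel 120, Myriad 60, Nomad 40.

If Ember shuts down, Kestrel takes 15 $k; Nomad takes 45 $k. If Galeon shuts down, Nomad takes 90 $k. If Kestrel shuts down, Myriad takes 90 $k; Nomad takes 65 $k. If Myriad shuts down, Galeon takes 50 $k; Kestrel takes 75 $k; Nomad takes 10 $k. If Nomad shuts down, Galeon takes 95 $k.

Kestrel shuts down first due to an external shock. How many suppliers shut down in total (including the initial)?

4

Round 1 — Kestrel shuts down (initial).
  Myriad: +90 → 90 ≥ 60
  Nomad: +65 → 65 ≥ 40
Round 2 — Myriad, Nomad shut down.
  Galeon: +50+95 → 145 ≥ 80
Round 3 — Galeon shuts down.
No further shutdowns.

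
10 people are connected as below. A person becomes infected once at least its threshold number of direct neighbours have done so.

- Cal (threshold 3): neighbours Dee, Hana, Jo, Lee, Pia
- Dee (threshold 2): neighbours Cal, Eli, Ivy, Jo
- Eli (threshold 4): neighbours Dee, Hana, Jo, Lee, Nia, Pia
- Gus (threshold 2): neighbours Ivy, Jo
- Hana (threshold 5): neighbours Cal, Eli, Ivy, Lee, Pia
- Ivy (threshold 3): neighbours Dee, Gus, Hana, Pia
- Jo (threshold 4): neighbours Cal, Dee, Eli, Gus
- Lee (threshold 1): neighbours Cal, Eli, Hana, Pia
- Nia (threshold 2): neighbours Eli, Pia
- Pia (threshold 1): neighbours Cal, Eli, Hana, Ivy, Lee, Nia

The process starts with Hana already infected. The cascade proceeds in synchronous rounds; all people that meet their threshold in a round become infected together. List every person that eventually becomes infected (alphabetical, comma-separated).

Round 1 — Hana becomes infected (initial).
Round 2 — checking thresholds:
  Cal: 1 of 5 neighbours < 3, holds.
  Eli: 1 of 6 neighbours < 4, holds.
  Ivy: 1 of 4 neighbours < 3, holds.
  Lee: 1 of 4 neighbours ≥ 1, becomes infected.
  Pia: 1 of 6 neighbours ≥ 1, becomes infected.
Round 3 — checking thresholds:
  Cal: 3 of 5 neighbours ≥ 3, becomes infected.
  Eli: 3 of 6 neighbours < 4, holds.
  Ivy: 2 of 4 neighbours < 3, holds.
  Nia: 1 of 2 neighbours < 2, holds.
Round 4 — no new infections; cascade stops.

Cal, Hana, Lee, Pia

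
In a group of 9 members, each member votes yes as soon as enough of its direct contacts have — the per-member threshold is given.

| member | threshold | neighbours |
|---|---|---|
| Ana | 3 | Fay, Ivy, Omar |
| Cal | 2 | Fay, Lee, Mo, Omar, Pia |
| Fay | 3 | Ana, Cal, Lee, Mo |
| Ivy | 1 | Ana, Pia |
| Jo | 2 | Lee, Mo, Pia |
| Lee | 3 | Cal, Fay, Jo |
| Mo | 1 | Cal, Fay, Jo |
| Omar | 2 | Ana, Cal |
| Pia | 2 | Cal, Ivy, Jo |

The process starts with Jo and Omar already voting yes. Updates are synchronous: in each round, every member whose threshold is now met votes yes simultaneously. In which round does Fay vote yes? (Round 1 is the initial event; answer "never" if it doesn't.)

never

Round 1 — Jo, Omar vote yes (initial).
Round 2 — checking thresholds:
  Ana: 1 of 3 neighbours < 3, not yet.
  Cal: 1 of 5 neighbours < 2, not yet.
  Lee: 1 of 3 neighbours < 3, not yet.
  Mo: 1 of 3 neighbours ≥ 1, votes yes.
  Pia: 1 of 3 neighbours < 2, not yet.
Round 3 — checking thresholds:
  Ana: 1 of 3 neighbours < 3, not yet.
  Cal: 2 of 5 neighbours ≥ 2, votes yes.
  Fay: 1 of 4 neighbours < 3, not yet.
  Lee: 1 of 3 neighbours < 3, not yet.
  Pia: 1 of 3 neighbours < 2, not yet.
Round 4 — checking thresholds:
  Ana: 1 of 3 neighbours < 3, not yet.
  Fay: 2 of 4 neighbours < 3, not yet.
  Lee: 2 of 3 neighbours < 3, not yet.
  Pia: 2 of 3 neighbours ≥ 2, votes yes.
Round 5 — checking thresholds:
  Ana: 1 of 3 neighbours < 3, not yet.
  Fay: 2 of 4 neighbours < 3, not yet.
  Ivy: 1 of 2 neighbours ≥ 1, votes yes.
  Lee: 2 of 3 neighbours < 3, not yet.
Round 6 — no new yes votes; cascade stops.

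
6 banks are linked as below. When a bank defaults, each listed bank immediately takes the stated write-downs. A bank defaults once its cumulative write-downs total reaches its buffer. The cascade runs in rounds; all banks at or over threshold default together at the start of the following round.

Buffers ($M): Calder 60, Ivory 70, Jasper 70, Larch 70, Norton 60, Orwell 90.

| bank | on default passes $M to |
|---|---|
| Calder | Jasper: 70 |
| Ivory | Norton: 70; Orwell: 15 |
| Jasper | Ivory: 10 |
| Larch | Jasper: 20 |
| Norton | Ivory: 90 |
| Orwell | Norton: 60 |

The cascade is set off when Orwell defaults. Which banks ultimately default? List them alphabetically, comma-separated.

Round 1 — Orwell defaults (initial).
  Norton: +60 → 60 ≥ 60
Round 2 — Norton defaults.
  Ivory: +90 → 90 ≥ 70
Round 3 — Ivory defaults.
No further defaults.

Ivory, Norton, Orwell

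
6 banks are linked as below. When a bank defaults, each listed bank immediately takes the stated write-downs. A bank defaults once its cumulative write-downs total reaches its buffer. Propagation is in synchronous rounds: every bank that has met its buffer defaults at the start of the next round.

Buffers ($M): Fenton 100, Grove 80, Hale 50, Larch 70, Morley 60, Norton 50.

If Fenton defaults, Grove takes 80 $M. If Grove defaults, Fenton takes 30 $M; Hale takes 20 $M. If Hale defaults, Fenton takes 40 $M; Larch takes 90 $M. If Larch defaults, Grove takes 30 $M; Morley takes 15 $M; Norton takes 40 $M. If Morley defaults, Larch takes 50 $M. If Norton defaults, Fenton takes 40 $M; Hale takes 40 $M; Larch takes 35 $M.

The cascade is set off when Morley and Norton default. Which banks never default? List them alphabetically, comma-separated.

Fenton, Grove, Hale

Round 1 — Morley, Norton default (initial).
  Fenton: +40 → 40 < 100
  Hale: +40 → 40 < 50
  Larch: +50+35 → 85 ≥ 70
Round 2 — Larch defaults.
  Grove: +30 → 30 < 80
No further defaults.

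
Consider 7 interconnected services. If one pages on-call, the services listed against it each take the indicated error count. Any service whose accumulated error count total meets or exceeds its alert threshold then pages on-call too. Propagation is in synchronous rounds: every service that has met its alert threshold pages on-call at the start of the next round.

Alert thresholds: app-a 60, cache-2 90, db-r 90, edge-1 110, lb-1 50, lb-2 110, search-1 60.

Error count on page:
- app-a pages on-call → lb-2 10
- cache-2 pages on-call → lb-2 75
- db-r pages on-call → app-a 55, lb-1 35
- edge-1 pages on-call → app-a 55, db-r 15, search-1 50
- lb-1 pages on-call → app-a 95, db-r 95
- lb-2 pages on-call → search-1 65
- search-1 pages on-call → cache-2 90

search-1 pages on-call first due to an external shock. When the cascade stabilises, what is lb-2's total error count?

75

Round 1 — search-1 pages on-call (initial).
  cache-2: +90 → 90 ≥ 90
Round 2 — cache-2 pages on-call.
  lb-2: +75 → 75 < 110
No further pages.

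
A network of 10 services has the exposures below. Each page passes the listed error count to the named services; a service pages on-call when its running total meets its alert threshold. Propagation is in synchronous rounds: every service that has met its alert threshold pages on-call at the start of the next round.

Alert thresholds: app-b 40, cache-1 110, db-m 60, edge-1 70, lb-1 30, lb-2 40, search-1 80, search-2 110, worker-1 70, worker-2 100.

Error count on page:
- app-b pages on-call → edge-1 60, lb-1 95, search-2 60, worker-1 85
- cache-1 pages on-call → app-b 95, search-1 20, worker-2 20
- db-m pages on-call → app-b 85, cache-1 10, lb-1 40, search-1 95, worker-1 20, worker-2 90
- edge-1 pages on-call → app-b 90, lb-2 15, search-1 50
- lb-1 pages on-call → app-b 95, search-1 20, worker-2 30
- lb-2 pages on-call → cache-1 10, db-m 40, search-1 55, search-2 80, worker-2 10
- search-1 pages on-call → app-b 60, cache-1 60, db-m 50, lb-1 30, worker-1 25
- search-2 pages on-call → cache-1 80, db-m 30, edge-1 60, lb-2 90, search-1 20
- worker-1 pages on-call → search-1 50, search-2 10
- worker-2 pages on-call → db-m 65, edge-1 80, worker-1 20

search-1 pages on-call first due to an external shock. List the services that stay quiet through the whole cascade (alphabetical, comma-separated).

cache-1, db-m, edge-1, lb-2, search-2, worker-2

Round 1 — search-1 pages on-call (initial).
  app-b: +60 → 60 ≥ 40
  cache-1: +60 → 60 < 110
  db-m: +50 → 50 < 60
  lb-1: +30 → 30 ≥ 30
  worker-1: +25 → 25 < 70
Round 2 — app-b, lb-1 page on-call.
  edge-1: +60 → 60 < 70
  search-2: +60 → 60 < 110
  worker-1: +85 → 110 ≥ 70
  worker-2: +30 → 30 < 100
Round 3 — worker-1 pages on-call.
  search-2: +10 → 70 < 110
No further pages.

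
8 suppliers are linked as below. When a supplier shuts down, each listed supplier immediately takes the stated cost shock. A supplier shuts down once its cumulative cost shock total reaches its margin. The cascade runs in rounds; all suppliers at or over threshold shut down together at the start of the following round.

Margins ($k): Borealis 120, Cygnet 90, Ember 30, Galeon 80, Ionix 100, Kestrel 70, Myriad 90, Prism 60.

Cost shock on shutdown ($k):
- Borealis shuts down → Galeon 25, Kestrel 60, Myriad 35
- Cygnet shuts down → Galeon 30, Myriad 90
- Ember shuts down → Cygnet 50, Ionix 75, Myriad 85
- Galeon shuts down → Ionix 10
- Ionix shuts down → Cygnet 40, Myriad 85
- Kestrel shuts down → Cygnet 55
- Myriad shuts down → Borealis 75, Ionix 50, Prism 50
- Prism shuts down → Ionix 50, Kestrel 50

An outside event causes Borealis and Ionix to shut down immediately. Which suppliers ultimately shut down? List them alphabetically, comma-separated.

Borealis, Ionix, Myriad

Round 1 — Borealis, Ionix shut down (initial).
  Cygnet: +40 → 40 < 90
  Galeon: +25 → 25 < 80
  Kestrel: +60 → 60 < 70
  Myriad: +35+85 → 120 ≥ 90
Round 2 — Myriad shuts down.
  Prism: +50 → 50 < 60
No further shutdowns.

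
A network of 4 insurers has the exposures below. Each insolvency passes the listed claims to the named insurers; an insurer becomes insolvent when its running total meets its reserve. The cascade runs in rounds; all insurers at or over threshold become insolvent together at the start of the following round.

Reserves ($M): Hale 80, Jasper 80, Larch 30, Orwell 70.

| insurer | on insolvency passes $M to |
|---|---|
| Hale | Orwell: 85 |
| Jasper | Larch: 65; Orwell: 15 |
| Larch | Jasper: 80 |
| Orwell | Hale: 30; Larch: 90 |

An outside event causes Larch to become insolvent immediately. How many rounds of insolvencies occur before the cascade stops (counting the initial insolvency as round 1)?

Round 1 — Larch becomes insolvent (initial).
  Jasper: +80 → 80 ≥ 80
Round 2 — Jasper becomes insolvent.
  Orwell: +15 → 15 < 70
No further insolvencies.

2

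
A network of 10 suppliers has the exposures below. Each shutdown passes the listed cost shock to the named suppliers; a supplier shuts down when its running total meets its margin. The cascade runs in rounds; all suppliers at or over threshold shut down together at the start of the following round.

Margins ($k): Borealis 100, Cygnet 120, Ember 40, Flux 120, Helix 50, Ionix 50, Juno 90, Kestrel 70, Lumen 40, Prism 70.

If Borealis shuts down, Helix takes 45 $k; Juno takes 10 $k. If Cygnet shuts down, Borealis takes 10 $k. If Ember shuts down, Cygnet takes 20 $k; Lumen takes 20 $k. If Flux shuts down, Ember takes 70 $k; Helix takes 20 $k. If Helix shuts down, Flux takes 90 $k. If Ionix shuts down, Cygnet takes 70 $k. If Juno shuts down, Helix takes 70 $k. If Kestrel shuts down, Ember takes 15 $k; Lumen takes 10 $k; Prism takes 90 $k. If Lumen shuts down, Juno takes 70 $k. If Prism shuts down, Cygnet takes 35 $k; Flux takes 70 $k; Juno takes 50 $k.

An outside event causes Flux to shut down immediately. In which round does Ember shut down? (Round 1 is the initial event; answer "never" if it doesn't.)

2

Round 1 — Flux shuts down (initial).
  Ember: +70 → 70 ≥ 40
  Helix: +20 → 20 < 50
Round 2 — Ember shuts down.
  Cygnet: +20 → 20 < 120
  Lumen: +20 → 20 < 40
No further shutdowns.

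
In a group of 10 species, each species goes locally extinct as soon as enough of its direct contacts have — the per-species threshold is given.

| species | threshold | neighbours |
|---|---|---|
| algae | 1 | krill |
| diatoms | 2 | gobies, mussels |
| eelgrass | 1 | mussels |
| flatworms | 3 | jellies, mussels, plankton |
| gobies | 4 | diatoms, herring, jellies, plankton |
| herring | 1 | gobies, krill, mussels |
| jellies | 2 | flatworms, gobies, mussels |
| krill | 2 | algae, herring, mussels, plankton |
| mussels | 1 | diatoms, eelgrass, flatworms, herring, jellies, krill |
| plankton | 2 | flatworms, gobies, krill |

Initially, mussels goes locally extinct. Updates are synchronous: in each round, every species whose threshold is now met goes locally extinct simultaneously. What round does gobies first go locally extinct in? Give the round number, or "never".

never

Round 1 — mussels goes locally extinct (initial).
Round 2 — checking thresholds:
  diatoms: 1 of 2 neighbours < 2, holds.
  eelgrass: 1 of 1 neighbours ≥ 1, goes locally extinct.
  flatworms: 1 of 3 neighbours < 3, holds.
  herring: 1 of 3 neighbours ≥ 1, goes locally extinct.
  jellies: 1 of 3 neighbours < 2, holds.
  krill: 1 of 4 neighbours < 2, holds.
Round 3 — checking thresholds:
  diatoms: 1 of 2 neighbours < 2, holds.
  flatworms: 1 of 3 neighbours < 3, holds.
  gobies: 1 of 4 neighbours < 4, holds.
  jellies: 1 of 3 neighbours < 2, holds.
  krill: 2 of 4 neighbours ≥ 2, goes locally extinct.
Round 4 — checking thresholds:
  algae: 1 of 1 neighbours ≥ 1, goes locally extinct.
  diatoms: 1 of 2 neighbours < 2, holds.
  flatworms: 1 of 3 neighbours < 3, holds.
  gobies: 1 of 4 neighbours < 4, holds.
  jellies: 1 of 3 neighbours < 2, holds.
  plankton: 1 of 3 neighbours < 2, holds.
Round 5 — no new extinctions; cascade stops.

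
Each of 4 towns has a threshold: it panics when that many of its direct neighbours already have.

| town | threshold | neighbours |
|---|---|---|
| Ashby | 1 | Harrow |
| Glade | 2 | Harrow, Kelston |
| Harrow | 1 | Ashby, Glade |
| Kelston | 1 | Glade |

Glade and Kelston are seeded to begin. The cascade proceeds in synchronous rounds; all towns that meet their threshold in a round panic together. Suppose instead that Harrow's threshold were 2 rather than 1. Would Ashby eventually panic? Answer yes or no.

no

With Harrow's threshold at 2:
Round 1 — Glade, Kelston panic (initial).
Round 2 — no new panics; cascade stops.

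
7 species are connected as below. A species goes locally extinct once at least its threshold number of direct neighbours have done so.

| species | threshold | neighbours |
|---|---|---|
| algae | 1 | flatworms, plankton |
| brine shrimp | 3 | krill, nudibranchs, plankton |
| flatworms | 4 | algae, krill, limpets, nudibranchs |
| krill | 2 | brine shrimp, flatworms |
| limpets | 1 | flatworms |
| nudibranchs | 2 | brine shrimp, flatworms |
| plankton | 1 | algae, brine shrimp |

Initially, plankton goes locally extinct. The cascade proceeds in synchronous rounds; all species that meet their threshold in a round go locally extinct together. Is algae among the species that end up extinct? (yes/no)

yes

Round 1 — plankton goes locally extinct (initial).
Round 2 — checking thresholds:
  algae: 1 of 2 neighbours ≥ 1, goes locally extinct.
  brine shrimp: 1 of 3 neighbours < 3, not yet.
Round 3 — no new extinctions; cascade stops.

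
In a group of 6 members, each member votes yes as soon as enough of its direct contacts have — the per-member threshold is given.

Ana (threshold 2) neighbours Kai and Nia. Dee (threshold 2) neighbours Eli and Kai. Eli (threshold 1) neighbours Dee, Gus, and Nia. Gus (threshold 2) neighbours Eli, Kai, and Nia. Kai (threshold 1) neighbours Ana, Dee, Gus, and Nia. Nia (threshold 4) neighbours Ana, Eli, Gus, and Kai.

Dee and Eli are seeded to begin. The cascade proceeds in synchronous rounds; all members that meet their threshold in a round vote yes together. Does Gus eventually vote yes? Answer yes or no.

Round 1 — Dee, Eli vote yes (initial).
Round 2 — checking thresholds:
  Gus: 1 of 3 neighbours < 2, below threshold.
  Kai: 1 of 4 neighbours ≥ 1, votes yes.
  Nia: 1 of 4 neighbours < 4, below threshold.
Round 3 — checking thresholds:
  Ana: 1 of 2 neighbours < 2, below threshold.
  Gus: 2 of 3 neighbours ≥ 2, votes yes.
  Nia: 2 of 4 neighbours < 4, below threshold.
Round 4 — no new yes votes; cascade stops.

yes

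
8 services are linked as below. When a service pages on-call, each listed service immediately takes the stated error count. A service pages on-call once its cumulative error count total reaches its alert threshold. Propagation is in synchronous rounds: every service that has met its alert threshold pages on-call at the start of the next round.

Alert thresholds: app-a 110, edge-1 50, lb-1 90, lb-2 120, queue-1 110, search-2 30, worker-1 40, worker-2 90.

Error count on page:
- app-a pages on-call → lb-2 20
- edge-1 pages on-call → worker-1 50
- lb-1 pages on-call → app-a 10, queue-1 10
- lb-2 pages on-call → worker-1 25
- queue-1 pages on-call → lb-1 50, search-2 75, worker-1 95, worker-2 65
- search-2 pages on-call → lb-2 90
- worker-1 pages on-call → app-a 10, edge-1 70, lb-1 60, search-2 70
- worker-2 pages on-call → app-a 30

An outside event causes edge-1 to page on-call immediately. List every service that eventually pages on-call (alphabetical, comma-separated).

Round 1 — edge-1 pages on-call (initial).
  worker-1: +50 → 50 ≥ 40
Round 2 — worker-1 pages on-call.
  app-a: +10 → 10 < 110
  lb-1: +60 → 60 < 90
  search-2: +70 → 70 ≥ 30
Round 3 — search-2 pages on-call.
  lb-2: +90 → 90 < 120
No further pages.

edge-1, search-2, worker-1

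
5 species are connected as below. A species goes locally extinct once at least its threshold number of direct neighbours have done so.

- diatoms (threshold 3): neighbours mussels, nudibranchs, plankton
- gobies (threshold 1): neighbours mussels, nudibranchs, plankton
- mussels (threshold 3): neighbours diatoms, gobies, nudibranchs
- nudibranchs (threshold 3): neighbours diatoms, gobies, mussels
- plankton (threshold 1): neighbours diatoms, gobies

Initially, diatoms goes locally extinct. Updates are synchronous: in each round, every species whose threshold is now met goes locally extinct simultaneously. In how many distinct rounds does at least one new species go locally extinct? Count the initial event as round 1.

Round 1 — diatoms goes locally extinct (initial).
Round 2 — checking thresholds:
  mussels: 1 of 3 neighbours < 3, below threshold.
  nudibranchs: 1 of 3 neighbours < 3, below threshold.
  plankton: 1 of 2 neighbours ≥ 1, goes locally extinct.
Round 3 — checking thresholds:
  gobies: 1 of 3 neighbours ≥ 1, goes locally extinct.
  mussels: 1 of 3 neighbours < 3, below threshold.
  nudibranchs: 1 of 3 neighbours < 3, below threshold.
Round 4 — no new extinctions; cascade stops.

3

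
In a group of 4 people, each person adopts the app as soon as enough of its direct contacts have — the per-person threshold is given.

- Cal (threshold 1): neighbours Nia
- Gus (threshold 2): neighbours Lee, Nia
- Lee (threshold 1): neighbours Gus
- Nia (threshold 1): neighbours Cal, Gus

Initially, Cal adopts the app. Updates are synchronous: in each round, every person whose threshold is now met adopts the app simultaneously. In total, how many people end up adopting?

2

Round 1 — Cal adopts the app (initial).
Round 2 — checking thresholds:
  Nia: 1 of 2 neighbours ≥ 1, adopts the app.
Round 3 — no new adoptions; cascade stops.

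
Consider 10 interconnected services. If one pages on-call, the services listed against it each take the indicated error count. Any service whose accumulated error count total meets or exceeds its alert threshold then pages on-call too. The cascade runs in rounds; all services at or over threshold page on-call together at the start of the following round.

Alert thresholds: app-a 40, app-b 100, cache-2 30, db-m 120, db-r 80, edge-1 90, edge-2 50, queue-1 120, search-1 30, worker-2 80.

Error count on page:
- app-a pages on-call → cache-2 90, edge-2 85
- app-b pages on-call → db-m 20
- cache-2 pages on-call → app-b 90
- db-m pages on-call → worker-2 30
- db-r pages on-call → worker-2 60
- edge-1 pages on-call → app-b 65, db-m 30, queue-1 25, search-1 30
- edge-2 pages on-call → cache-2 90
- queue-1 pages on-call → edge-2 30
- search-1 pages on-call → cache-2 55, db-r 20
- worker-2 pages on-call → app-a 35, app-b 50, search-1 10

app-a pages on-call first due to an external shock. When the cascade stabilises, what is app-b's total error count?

Round 1 — app-a pages on-call (initial).
  cache-2: +90 → 90 ≥ 30
  edge-2: +85 → 85 ≥ 50
Round 2 — cache-2, edge-2 page on-call.
  app-b: +90 → 90 < 100
No further pages.

90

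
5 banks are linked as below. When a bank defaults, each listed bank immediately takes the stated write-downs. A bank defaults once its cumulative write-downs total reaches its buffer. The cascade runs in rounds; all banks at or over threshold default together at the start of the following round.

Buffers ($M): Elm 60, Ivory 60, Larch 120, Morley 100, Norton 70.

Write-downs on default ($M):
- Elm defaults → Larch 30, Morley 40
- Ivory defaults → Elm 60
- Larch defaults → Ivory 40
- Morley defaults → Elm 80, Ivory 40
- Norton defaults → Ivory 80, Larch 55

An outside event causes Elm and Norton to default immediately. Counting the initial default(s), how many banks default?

Round 1 — Elm, Norton default (initial).
  Ivory: +80 → 80 ≥ 60
  Larch: +30+55 → 85 < 120
  Morley: +40 → 40 < 100
Round 2 — Ivory defaults.
No further defaults.

3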